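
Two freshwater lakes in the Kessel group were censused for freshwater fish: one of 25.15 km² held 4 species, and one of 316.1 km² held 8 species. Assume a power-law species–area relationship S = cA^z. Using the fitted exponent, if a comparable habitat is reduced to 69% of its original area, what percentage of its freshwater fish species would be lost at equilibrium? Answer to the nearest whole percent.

z = ln(8/4) / ln(316.1/25.15) = 0.6931 / 2.5312 = 0.2738
S_new/S_old = (A_new/A_old)^z = 0.69^0.2738 = exp(0.2738 × -0.3711) = 0.9034
Fraction lost = 1 − 0.9034 = 0.09662

10%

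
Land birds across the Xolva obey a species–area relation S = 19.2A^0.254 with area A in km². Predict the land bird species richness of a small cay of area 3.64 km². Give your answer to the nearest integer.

27

S = 19.2 × 3.64^0.254
ln S = ln 19.2 + 0.254 × ln 3.64 = 2.9549 + 0.254 × 1.2920 = 3.2831
S = e^3.2831 ≈ 26.66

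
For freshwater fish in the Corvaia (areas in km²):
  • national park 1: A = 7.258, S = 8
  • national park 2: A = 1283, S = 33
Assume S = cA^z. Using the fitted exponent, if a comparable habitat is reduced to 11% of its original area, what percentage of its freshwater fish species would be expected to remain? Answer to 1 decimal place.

54.6%

z = ln(33/8) / ln(1283/7.258) = 1.4171 / 5.1749 = 0.2738
S_new/S_old = (A_new/A_old)^z = 0.11^0.2738 = exp(0.2738 × -2.2073) = 0.5464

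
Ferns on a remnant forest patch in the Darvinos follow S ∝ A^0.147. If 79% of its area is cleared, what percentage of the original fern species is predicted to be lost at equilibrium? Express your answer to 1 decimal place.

20.5%

S_new/S_old = (A_new/A_old)^z = 0.21^0.147
= exp(0.147 × ln 0.21) = exp(0.147 × -1.5606) = exp(-0.2294) ≈ 0.795
Fraction lost = 1 − 0.795 = 0.205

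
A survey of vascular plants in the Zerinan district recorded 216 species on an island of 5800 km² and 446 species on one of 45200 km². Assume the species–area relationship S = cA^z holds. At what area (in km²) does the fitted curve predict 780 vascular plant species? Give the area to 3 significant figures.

z = ln(446/216) / ln(45200/5800) = 0.7250 / 2.0532 = 0.3531
c = 216 / 5800^0.3531 = 216 / 21.33 = 10.13
A = (780/10.13)^(1/0.3531) ⇒ ln A = ln(77.02)/0.3531 = 12.3018
A = e^12.3018 ≈ 220094 km²

220000 km²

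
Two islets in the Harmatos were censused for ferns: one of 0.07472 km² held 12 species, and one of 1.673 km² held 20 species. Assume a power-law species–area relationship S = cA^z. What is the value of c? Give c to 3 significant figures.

18.4

z = ln(S₂/S₁) / ln(A₂/A₁) = ln(20/12) / ln(1.673/0.07472) = 0.5108 / 3.1086 = 0.1643
c = S₁ / A₁^z = 12 / 0.07472^0.1643 = 12 / 0.6529 = 18.38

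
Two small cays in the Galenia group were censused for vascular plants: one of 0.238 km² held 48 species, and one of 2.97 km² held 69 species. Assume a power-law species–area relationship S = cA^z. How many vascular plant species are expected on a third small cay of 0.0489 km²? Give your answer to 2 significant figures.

38

z = ln(69/48) / ln(2.97/0.238) = 0.3629 / 2.5240 = 0.1438
c = 48 / 0.238^0.1438 = 48 / 0.8135 = 59
S₃ = 59 × 0.0489^0.1438 = 59 × 0.648 ≈ 38.23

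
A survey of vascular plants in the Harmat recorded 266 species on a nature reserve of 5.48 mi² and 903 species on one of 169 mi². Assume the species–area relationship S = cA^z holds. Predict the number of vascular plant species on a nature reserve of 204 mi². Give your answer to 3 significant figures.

z = ln(903/266) / ln(169/5.48) = 1.2222 / 3.4288 = 0.3565
c = 266 / 5.48^0.3565 = 266 / 1.834 = 145.1
S₃ = 145.1 × 204^0.3565 = 145.1 × 6.657 ≈ 965.7

966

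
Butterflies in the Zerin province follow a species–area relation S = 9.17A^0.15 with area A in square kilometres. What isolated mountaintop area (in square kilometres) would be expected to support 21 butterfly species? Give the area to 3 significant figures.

251 square kilometres

21 = 9.17 × A^0.15  ⇒  A^0.15 = 21/9.17 = 2.29
ln A = ln(2.29) / 0.15 = 0.8286 / 0.15 = 5.5239
A = e^5.5239 ≈ 250.6 square kilometres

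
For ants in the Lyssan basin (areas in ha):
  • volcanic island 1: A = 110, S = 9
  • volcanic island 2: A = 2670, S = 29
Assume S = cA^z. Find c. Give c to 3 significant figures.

z = ln(S₂/S₁) / ln(A₂/A₁) = ln(29/9) / ln(2670/110) = 1.1701 / 3.1894 = 0.3669
c = S₁ / A₁^z = 9 / 110^0.3669 = 9 / 5.609 = 1.604

1.60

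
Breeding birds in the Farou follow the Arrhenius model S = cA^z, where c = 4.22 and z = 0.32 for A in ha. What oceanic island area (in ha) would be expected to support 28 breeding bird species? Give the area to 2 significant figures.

370 ha

28 = 4.22 × A^0.32  ⇒  A^0.32 = 28/4.22 = 6.635
ln A = ln(6.635) / 0.32 = 1.8924 / 0.32 = 5.9137
A = e^5.9137 ≈ 370.1 ha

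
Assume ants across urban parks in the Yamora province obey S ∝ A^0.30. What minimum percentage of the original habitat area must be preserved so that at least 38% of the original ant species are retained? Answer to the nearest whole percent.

4%

Need (A_new/A_old)^0.3 = 0.38, so A_new/A_old = 0.38^(1/0.3) = 0.38^3.333
ln(A_new/A_old) = ln 0.38 / 0.3 = -0.9676 / 0.3 = -3.2253
A_new/A_old = e^-3.2253 ≈ 0.03974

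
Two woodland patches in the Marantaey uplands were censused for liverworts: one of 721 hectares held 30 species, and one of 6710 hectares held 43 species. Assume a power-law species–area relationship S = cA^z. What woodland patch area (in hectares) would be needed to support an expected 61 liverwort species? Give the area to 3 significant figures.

z = ln(43/30) / ln(6710/721) = 0.3600 / 2.2307 = 0.1614
c = 30 / 721^0.1614 = 30 / 2.892 = 10.37
A = (61/10.37)^(1/0.1614) ⇒ ln A = ln(5.881)/0.1614 = 10.9781
A = e^10.9781 ≈ 58575 hectares

58600 hectares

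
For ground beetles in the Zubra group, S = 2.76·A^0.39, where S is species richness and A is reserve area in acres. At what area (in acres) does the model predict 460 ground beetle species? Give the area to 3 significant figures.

498000 acres

460 = 2.76 × A^0.39  ⇒  A^0.39 = 460/2.76 = 166.7
ln A = ln(166.7) / 0.39 = 5.1160 / 0.39 = 13.1179
A = e^13.1179 ≈ 497792 acres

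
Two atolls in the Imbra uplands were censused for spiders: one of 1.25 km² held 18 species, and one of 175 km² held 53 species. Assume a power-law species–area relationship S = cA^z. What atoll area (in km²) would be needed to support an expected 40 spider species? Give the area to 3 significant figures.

48.3 km²

z = ln(53/18) / ln(175/1.25) = 1.0799 / 4.9416 = 0.2185
c = 18 / 1.25^0.2185 = 18 / 1.05 = 17.14
A = (40/17.14)^(1/0.2185) ⇒ ln A = ln(2.333)/0.2185 = 3.8771
A = e^3.8771 ≈ 48.28 km²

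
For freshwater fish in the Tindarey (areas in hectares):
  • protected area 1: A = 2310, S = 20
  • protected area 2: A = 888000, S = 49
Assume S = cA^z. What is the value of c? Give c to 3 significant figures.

z = ln(S₂/S₁) / ln(A₂/A₁) = ln(49/20) / ln(888000/2310) = 0.8961 / 5.9517 = 0.1506
c = S₁ / A₁^z = 20 / 2310^0.1506 = 20 / 3.209 = 6.232

6.23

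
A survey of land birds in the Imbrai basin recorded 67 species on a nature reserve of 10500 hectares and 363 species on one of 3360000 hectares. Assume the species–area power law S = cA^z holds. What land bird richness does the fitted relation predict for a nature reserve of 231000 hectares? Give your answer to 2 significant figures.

170

z = ln(363/67) / ln(3360000/10500) = 1.6897 / 5.7683 = 0.2929
c = 67 / 10500^0.2929 = 67 / 15.06 = 4.448
S₃ = 4.448 × 231000^0.2929 = 4.448 × 37.25 ≈ 165.7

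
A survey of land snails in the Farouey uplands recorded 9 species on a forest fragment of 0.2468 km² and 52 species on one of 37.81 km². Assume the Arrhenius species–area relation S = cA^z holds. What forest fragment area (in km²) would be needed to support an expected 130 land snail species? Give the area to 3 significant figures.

z = ln(52/9) / ln(37.81/0.2468) = 1.7540 / 5.0318 = 0.3486
c = 9 / 0.2468^0.3486 = 9 / 0.614 = 14.66
A = (130/14.66)^(1/0.3486) ⇒ ln A = ln(8.869)/0.3486 = 6.2611
A = e^6.2611 ≈ 523.8 km²

524 km²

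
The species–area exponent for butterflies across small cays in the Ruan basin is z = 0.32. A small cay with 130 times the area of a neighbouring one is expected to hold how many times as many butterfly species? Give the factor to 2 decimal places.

4.75

S₂/S₁ = (A₂/A₁)^z = 130^0.32
ln(S₂/S₁) = 0.32 × ln 130 = 0.32 × 4.8675 = 1.5576
S₂/S₁ = e^1.5576 ≈ 4.747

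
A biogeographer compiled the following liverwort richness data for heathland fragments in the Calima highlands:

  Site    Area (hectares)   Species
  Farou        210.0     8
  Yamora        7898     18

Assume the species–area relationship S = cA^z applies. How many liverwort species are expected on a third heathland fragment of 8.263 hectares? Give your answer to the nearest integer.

4

z = ln(18/8) / ln(7898/210) = 0.8109 / 3.6273 = 0.2236
c = 8 / 210^0.2236 = 8 / 3.305 = 2.421
S₃ = 2.421 × 8.263^0.2236 = 2.421 × 1.603 ≈ 3.881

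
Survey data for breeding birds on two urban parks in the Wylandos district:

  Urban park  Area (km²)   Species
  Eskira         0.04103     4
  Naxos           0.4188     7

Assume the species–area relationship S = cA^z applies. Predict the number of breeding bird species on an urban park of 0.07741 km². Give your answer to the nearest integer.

z = ln(7/4) / ln(0.4188/0.04103) = 0.5596 / 2.3231 = 0.2409
c = 4 / 0.04103^0.2409 = 4 / 0.4633 = 8.633
S₃ = 8.633 × 0.07741^0.2409 = 8.633 × 0.5399 ≈ 4.661

5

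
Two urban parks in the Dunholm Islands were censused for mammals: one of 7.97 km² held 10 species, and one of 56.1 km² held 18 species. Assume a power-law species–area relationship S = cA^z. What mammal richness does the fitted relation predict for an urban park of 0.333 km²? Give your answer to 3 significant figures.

3.84

z = ln(18/10) / ln(56.1/7.97) = 0.5878 / 1.9515 = 0.3012
c = 10 / 7.97^0.3012 = 10 / 1.869 = 5.352
S₃ = 5.352 × 0.333^0.3012 = 5.352 × 0.7181 ≈ 3.843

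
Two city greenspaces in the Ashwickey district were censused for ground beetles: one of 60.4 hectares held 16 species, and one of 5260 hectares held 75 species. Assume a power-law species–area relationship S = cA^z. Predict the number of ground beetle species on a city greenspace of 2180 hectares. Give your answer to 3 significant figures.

z = ln(75/16) / ln(5260/60.4) = 1.5449 / 4.4669 = 0.3459
c = 16 / 60.4^0.3459 = 16 / 4.13 = 3.874
S₃ = 3.874 × 2180^0.3459 = 3.874 × 14.28 ≈ 55.3

55.3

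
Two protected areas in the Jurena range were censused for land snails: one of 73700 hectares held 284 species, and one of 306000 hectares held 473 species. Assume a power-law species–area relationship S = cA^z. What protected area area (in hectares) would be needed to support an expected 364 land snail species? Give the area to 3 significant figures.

z = ln(473/284) / ln(306000/73700) = 0.5101 / 1.4236 = 0.3583
c = 284 / 73700^0.3583 = 284 / 55.49 = 5.118
A = (364/5.118)^(1/0.3583) ⇒ ln A = ln(71.12)/0.3583 = 11.9003
A = e^11.9003 ≈ 147318 hectares

147000 hectares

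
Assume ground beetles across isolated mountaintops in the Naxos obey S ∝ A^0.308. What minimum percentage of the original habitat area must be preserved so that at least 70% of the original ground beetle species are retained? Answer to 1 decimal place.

Need (A_new/A_old)^0.308 = 0.7, so A_new/A_old = 0.7^(1/0.308) = 0.7^3.247
ln(A_new/A_old) = ln 0.7 / 0.308 = -0.3567 / 0.308 = -1.1580
A_new/A_old = e^-1.1580 ≈ 0.3141

31.4%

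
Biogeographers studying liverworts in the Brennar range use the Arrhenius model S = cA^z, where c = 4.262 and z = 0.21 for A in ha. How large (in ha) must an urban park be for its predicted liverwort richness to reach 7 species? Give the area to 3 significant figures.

7 = 4.262 × A^0.21  ⇒  A^0.21 = 7/4.262 = 1.642
ln A = ln(1.642) / 0.21 = 0.4962 / 0.21 = 2.3627
A = e^2.3627 ≈ 10.62 ha

10.6 ha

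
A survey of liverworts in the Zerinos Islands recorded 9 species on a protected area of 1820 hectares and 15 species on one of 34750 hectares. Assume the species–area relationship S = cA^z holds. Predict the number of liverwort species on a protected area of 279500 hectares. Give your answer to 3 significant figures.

21.5

z = ln(15/9) / ln(34750/1820) = 0.5108 / 2.9493 = 0.1732
c = 9 / 1820^0.1732 = 9 / 3.67 = 2.452
S₃ = 2.452 × 279500^0.1732 = 2.452 × 8.776 ≈ 21.52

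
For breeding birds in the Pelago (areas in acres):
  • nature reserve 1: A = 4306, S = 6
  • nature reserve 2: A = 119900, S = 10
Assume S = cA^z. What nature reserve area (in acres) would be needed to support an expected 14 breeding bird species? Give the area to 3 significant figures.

z = ln(10/6) / ln(119900/4306) = 0.5108 / 3.3266 = 0.1536
c = 6 / 4306^0.1536 = 6 / 3.614 = 1.66
A = (14/1.66)^(1/0.1536) ⇒ ln A = ln(8.434)/0.1536 = 13.8856
A = e^13.8856 ≈ 1072626 acres

1070000 acres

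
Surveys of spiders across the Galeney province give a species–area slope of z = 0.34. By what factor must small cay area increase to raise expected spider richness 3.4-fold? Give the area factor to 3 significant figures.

36.6

(A₂/A₁)^0.34 = 3.4, so A₂/A₁ = 3.4^(1/0.34) = 3.4^2.941
ln(A₂/A₁) = ln 3.4 / 0.34 = 1.2238 / 0.34 = 3.5993
A₂/A₁ = e^3.5993 ≈ 36.57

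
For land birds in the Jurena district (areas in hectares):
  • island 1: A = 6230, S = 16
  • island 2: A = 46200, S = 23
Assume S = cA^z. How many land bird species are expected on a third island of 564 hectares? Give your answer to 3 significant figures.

z = ln(23/16) / ln(46200/6230) = 0.3629 / 2.0036 = 0.1811
c = 16 / 6230^0.1811 = 16 / 4.867 = 3.287
S₃ = 3.287 × 564^0.1811 = 3.287 × 3.15 ≈ 10.36

10.4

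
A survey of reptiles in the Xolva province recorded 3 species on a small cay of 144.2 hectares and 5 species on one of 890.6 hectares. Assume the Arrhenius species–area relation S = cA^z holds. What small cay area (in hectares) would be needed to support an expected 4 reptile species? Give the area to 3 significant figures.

z = ln(5/3) / ln(890.6/144.2) = 0.5108 / 1.8207 = 0.2806
c = 3 / 144.2^0.2806 = 3 / 4.034 = 0.7437
A = (4/0.7437)^(1/0.2806) ⇒ ln A = ln(5.379)/0.2806 = 5.9966
A = e^5.9966 ≈ 402 hectares

402 hectares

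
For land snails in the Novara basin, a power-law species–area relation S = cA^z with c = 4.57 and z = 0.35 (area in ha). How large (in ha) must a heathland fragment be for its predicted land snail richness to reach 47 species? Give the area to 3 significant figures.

47 = 4.57 × A^0.35  ⇒  A^0.35 = 47/4.57 = 10.28
ln A = ln(10.28) / 0.35 = 2.3306 / 0.35 = 6.6590
A = e^6.6590 ≈ 779.7 ha

780 ha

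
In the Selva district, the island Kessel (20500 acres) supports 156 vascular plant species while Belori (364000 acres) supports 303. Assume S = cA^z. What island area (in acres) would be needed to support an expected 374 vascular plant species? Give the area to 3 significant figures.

z = ln(303/156) / ln(364000/20500) = 0.6639 / 2.8767 = 0.2308
c = 156 / 20500^0.2308 = 156 / 9.887 = 15.78
A = (374/15.78)^(1/0.2308) ⇒ ln A = ln(23.7)/0.2308 = 13.7172
A = e^13.7172 ≈ 906325 acres

906000 acres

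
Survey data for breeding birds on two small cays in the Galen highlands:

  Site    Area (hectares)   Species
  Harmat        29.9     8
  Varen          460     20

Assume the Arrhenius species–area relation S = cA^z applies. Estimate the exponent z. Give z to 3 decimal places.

0.335

Taking logs: ln S = ln c + z ln A, so z = (ln S₂ − ln S₁)/(ln A₂ − ln A₁).
z = ln(20/8) / ln(460/29.9) = ln(2.5) / ln(15.38) = 0.9163 / 2.7334 = 0.3352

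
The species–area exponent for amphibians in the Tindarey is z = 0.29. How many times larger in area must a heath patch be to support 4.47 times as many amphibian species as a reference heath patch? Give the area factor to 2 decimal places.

(A₂/A₁)^0.29 = 4.47, so A₂/A₁ = 4.47^(1/0.29) = 4.47^3.448
ln(A₂/A₁) = ln 4.47 / 0.29 = 1.4974 / 0.29 = 5.1634
A₂/A₁ = e^5.1634 ≈ 174.8

174.76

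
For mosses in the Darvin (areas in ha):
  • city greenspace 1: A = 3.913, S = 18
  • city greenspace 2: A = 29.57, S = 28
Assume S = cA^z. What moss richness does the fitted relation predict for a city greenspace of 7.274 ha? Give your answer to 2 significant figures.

z = ln(28/18) / ln(29.57/3.913) = 0.4418 / 2.0225 = 0.2185
c = 18 / 3.913^0.2185 = 18 / 1.347 = 13.36
S₃ = 13.36 × 7.274^0.2185 = 13.36 × 1.543 ≈ 20.61

21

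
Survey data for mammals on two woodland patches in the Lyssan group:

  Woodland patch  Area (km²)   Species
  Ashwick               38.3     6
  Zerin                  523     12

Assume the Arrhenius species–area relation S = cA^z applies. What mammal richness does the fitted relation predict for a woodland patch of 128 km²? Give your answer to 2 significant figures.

z = ln(12/6) / ln(523/38.3) = 0.6931 / 2.6141 = 0.2652
c = 6 / 38.3^0.2652 = 6 / 2.629 = 2.282
S₃ = 2.282 × 128^0.2652 = 2.282 × 3.62 ≈ 8.262

8.3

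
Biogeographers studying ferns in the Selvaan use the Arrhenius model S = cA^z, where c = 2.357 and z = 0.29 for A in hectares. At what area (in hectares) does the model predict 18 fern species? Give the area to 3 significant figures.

1110 hectares

18 = 2.357 × A^0.29  ⇒  A^0.29 = 18/2.357 = 7.637
ln A = ln(7.637) / 0.29 = 2.0330 / 0.29 = 7.0103
A = e^7.0103 ≈ 1108 hectares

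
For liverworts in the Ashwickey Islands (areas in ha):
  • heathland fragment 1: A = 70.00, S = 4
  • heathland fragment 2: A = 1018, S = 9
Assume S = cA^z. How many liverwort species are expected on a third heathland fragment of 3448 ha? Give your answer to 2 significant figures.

13

z = ln(9/4) / ln(1018/70) = 0.8109 / 2.6771 = 0.3029
c = 4 / 70^0.3029 = 4 / 3.622 = 1.104
S₃ = 1.104 × 3448^0.3029 = 1.104 × 11.79 ≈ 13.02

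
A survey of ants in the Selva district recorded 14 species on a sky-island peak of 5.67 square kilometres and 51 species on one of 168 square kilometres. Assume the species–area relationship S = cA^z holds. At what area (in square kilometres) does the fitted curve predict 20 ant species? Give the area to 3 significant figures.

14.4 square kilometres

z = ln(51/14) / ln(168/5.67) = 1.2928 / 3.3888 = 0.3815
c = 14 / 5.67^0.3815 = 14 / 1.939 = 7.222
A = (20/7.222)^(1/0.3815) ⇒ ln A = ln(2.769)/0.3815 = 2.6702
A = e^2.6702 ≈ 14.44 square kilometres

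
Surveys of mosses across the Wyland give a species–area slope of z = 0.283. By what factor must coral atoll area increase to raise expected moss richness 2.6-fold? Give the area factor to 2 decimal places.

(A₂/A₁)^0.283 = 2.6, so A₂/A₁ = 2.6^(1/0.283) = 2.6^3.534
ln(A₂/A₁) = ln 2.6 / 0.283 = 0.9555 / 0.283 = 3.3764
A₂/A₁ = e^3.3764 ≈ 29.26

29.26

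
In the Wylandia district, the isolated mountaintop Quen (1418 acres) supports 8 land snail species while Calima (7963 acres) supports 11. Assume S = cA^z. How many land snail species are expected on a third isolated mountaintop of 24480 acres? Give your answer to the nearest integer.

14

z = ln(11/8) / ln(7963/1418) = 0.3185 / 1.7256 = 0.1846
c = 8 / 1418^0.1846 = 8 / 3.816 = 2.096
S₃ = 2.096 × 24480^0.1846 = 2.096 × 6.456 ≈ 13.53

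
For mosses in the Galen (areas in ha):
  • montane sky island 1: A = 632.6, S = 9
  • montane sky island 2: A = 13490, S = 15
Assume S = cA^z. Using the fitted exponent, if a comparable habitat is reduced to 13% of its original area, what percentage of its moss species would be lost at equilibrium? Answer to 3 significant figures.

28.9%

z = ln(15/9) / ln(13490/632.6) = 0.5108 / 3.0599 = 0.1669
S_new/S_old = (A_new/A_old)^z = 0.13^0.1669 = exp(0.1669 × -2.0402) = 0.7113
Fraction lost = 1 − 0.7113 = 0.2887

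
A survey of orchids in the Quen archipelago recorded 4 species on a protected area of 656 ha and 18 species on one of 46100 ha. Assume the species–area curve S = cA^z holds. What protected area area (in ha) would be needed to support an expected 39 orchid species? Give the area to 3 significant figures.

410000 ha

z = ln(18/4) / ln(46100/656) = 1.5041 / 4.2524 = 0.3537
c = 4 / 656^0.3537 = 4 / 9.916 = 0.4034
A = (39/0.4034)^(1/0.3537) ⇒ ln A = ln(96.68)/0.3537 = 12.9246
A = e^12.9246 ≈ 410270 ha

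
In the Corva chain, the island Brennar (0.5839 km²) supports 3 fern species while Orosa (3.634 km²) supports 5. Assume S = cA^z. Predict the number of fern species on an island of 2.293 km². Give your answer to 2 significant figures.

z = ln(5/3) / ln(3.634/0.5839) = 0.5108 / 1.8284 = 0.2794
c = 3 / 0.5839^0.2794 = 3 / 0.8604 = 3.487
S₃ = 3.487 × 2.293^0.2794 = 3.487 × 1.261 ≈ 4.396

4.4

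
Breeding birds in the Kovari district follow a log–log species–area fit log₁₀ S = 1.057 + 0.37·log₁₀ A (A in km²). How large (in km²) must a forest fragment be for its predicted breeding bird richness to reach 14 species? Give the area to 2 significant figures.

14 = 11.4 × A^0.37  ⇒  A^0.37 = 14/11.4 = 1.228
ln A = ln(1.228) / 0.37 = 0.2052 / 0.37 = 0.5547
A = e^0.5547 ≈ 1.741 km²

1.7 km²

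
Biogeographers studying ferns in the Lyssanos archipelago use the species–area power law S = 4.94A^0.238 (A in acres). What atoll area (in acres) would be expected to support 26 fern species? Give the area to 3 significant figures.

1070 acres

26 = 4.94 × A^0.238  ⇒  A^0.238 = 26/4.94 = 5.263
ln A = ln(5.263) / 0.238 = 1.6607 / 0.238 = 6.9779
A = e^6.9779 ≈ 1073 acres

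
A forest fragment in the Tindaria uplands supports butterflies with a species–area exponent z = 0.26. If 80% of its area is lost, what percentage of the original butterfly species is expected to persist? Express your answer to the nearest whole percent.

S_new/S_old = (A_new/A_old)^z = 0.2^0.26
= exp(0.26 × ln 0.2) = exp(0.26 × -1.6094) = exp(-0.4185) ≈ 0.6581

66%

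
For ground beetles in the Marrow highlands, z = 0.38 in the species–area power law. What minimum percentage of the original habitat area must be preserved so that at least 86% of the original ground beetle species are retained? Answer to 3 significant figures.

Need (A_new/A_old)^0.38 = 0.86, so A_new/A_old = 0.86^(1/0.38) = 0.86^2.632
ln(A_new/A_old) = ln 0.86 / 0.38 = -0.1508 / 0.38 = -0.3969
A_new/A_old = e^-0.3969 ≈ 0.6724

67.2%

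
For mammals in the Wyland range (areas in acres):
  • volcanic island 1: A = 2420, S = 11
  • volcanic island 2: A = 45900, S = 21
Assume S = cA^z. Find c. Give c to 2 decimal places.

z = ln(S₂/S₁) / ln(A₂/A₁) = ln(21/11) / ln(45900/2420) = 0.6466 / 2.9427 = 0.2197
c = S₁ / A₁^z = 11 / 2420^0.2197 = 11 / 5.541 = 1.985

1.99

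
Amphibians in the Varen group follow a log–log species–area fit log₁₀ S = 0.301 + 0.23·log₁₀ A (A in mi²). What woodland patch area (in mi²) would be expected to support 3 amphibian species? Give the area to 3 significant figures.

3 = 2 × A^0.23  ⇒  A^0.23 = 3/2 = 1.5
ln A = ln(1.5) / 0.23 = 0.4055 / 0.23 = 1.7632
A = e^1.7632 ≈ 5.831 mi²

5.83 mi²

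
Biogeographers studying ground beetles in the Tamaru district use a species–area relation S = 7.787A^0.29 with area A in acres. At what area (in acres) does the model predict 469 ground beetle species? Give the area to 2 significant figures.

469 = 7.787 × A^0.29  ⇒  A^0.29 = 469/7.787 = 60.23
ln A = ln(60.23) / 0.29 = 4.0981 / 0.29 = 14.1315
A = e^14.1315 ≈ 1371673 acres

1400000 acres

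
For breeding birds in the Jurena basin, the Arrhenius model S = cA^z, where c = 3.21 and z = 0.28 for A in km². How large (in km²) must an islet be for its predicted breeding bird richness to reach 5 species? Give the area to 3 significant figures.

5 = 3.21 × A^0.28  ⇒  A^0.28 = 5/3.21 = 1.558
ln A = ln(1.558) / 0.28 = 0.4432 / 0.28 = 1.5827
A = e^1.5827 ≈ 4.868 km²

4.87 km²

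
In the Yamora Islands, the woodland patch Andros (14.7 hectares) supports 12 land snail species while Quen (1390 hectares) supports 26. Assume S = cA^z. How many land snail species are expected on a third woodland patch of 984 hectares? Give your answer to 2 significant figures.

25

z = ln(26/12) / ln(1390/14.7) = 0.7732 / 4.5492 = 0.1700
c = 12 / 14.7^0.1700 = 12 / 1.579 = 7.599
S₃ = 7.599 × 984^0.1700 = 7.599 × 3.226 ≈ 24.52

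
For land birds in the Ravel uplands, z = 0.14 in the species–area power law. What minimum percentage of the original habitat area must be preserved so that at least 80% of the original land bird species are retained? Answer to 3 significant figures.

20.3%

Need (A_new/A_old)^0.14 = 0.8, so A_new/A_old = 0.8^(1/0.14) = 0.8^7.143
ln(A_new/A_old) = ln 0.8 / 0.14 = -0.2231 / 0.14 = -1.5939
A_new/A_old = e^-1.5939 ≈ 0.2031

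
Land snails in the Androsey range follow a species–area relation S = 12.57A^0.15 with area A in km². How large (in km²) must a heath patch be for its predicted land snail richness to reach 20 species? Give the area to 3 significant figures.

22.1 km²

20 = 12.57 × A^0.15  ⇒  A^0.15 = 20/12.57 = 1.591
ln A = ln(1.591) / 0.15 = 0.4644 / 0.15 = 3.0961
A = e^3.0961 ≈ 22.11 km²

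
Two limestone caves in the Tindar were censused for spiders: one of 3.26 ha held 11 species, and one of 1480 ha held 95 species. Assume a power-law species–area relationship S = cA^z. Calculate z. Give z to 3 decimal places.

Taking logs: ln S = ln c + z ln A, so z = (ln S₂ − ln S₁)/(ln A₂ − ln A₁).
z = ln(95/11) / ln(1480/3.26) = ln(8.636) / ln(454) = 2.1560 / 6.1181 = 0.3524

0.352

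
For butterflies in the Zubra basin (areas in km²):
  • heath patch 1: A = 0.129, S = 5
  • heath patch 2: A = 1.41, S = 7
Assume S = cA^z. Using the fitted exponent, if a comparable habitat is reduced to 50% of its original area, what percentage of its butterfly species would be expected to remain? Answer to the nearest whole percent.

z = ln(7/5) / ln(1.41/0.129) = 0.3365 / 2.3915 = 0.1407
S_new/S_old = (A_new/A_old)^z = 0.5^0.1407 = exp(0.1407 × -0.6931) = 0.9071

91%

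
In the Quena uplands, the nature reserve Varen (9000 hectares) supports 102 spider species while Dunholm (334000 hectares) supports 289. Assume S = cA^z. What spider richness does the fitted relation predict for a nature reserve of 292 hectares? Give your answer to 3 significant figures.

38.0

z = ln(289/102) / ln(334000/9000) = 1.0415 / 3.6139 = 0.2882
c = 102 / 9000^0.2882 = 102 / 13.79 = 7.397
S₃ = 7.397 × 292^0.2882 = 7.397 × 5.134 ≈ 37.98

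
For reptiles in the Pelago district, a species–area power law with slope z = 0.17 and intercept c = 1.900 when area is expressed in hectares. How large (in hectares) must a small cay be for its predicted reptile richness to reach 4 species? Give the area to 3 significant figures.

4 = 1.9 × A^0.17  ⇒  A^0.17 = 4/1.9 = 2.105
ln A = ln(2.105) / 0.17 = 0.7444 / 0.17 = 4.3791
A = e^4.3791 ≈ 79.76 hectares

79.8 hectares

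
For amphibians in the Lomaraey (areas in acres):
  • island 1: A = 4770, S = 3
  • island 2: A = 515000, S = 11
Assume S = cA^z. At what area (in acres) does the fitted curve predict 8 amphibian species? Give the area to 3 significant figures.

z = ln(11/3) / ln(515000/4770) = 1.2993 / 4.6818 = 0.2775
c = 3 / 4770^0.2775 = 3 / 10.49 = 0.2859
A = (8/0.2859)^(1/0.2775) ⇒ ln A = ln(27.98)/0.2775 = 12.0044
A = e^12.0044 ≈ 163474 acres

163000 acres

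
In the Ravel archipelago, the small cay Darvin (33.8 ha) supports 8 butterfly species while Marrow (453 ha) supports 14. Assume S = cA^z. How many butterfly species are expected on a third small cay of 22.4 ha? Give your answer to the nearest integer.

z = ln(14/8) / ln(453/33.8) = 0.5596 / 2.5954 = 0.2156
c = 8 / 33.8^0.2156 = 8 / 2.136 = 3.745
S₃ = 3.745 × 22.4^0.2156 = 3.745 × 1.955 ≈ 7.321

7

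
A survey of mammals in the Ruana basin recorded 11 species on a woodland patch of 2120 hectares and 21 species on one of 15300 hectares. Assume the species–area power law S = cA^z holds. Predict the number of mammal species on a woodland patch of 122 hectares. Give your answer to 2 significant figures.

z = ln(21/11) / ln(15300/2120) = 0.6466 / 1.9764 = 0.3272
c = 11 / 2120^0.3272 = 11 / 12.25 = 0.8977
S₃ = 0.8977 × 122^0.3272 = 0.8977 × 4.815 ≈ 4.322

4.3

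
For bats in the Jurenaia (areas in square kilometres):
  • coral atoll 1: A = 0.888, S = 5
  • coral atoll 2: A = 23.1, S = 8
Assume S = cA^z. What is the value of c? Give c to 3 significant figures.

z = ln(S₂/S₁) / ln(A₂/A₁) = ln(8/5) / ln(23.1/0.888) = 0.4700 / 3.2586 = 0.1442
c = S₁ / A₁^z = 5 / 0.888^0.1442 = 5 / 0.983 = 5.086

5.09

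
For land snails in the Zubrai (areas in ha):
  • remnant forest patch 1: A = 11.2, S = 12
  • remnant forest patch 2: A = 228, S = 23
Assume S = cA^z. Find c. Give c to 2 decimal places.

z = ln(S₂/S₁) / ln(A₂/A₁) = ln(23/12) / ln(228/11.2) = 0.6506 / 3.0134 = 0.2159
c = S₁ / A₁^z = 12 / 11.2^0.2159 = 12 / 1.685 = 7.123

7.12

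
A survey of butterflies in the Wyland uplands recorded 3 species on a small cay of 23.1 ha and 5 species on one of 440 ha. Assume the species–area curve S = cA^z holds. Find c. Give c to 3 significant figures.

1.74

z = ln(S₂/S₁) / ln(A₂/A₁) = ln(5/3) / ln(440/23.1) = 0.5108 / 2.9469 = 0.1733
c = S₁ / A₁^z = 3 / 23.1^0.1733 = 3 / 1.723 = 1.741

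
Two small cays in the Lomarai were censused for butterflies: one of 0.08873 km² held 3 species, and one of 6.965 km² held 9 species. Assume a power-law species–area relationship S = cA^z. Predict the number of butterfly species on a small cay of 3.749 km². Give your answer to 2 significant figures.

7.7

z = ln(9/3) / ln(6.965/0.08873) = 1.0986 / 4.3631 = 0.2518
c = 3 / 0.08873^0.2518 = 3 / 0.5434 = 5.521
S₃ = 5.521 × 3.749^0.2518 = 5.521 × 1.395 ≈ 7.7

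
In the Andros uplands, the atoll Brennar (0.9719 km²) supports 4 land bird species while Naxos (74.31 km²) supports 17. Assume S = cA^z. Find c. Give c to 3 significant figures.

4.04

z = ln(S₂/S₁) / ln(A₂/A₁) = ln(17/4) / ln(74.31/0.9719) = 1.4469 / 4.3367 = 0.3336
c = S₁ / A₁^z = 4 / 0.9719^0.3336 = 4 / 0.9905 = 4.038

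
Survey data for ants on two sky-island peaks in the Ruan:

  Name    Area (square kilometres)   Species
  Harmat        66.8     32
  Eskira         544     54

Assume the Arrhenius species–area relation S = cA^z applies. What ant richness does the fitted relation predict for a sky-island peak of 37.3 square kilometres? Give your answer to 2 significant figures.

z = ln(54/32) / ln(544/66.8) = 0.5232 / 2.0972 = 0.2495
c = 32 / 66.8^0.2495 = 32 / 2.853 = 11.22
S₃ = 11.22 × 37.3^0.2495 = 11.22 × 2.467 ≈ 27.67

28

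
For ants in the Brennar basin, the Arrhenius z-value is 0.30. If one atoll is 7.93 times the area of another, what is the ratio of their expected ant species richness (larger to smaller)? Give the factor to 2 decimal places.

1.86

S₂/S₁ = (A₂/A₁)^z = 7.93^0.3
ln(S₂/S₁) = 0.3 × ln 7.93 = 0.3 × 2.0707 = 0.6212
S₂/S₁ = e^0.6212 ≈ 1.861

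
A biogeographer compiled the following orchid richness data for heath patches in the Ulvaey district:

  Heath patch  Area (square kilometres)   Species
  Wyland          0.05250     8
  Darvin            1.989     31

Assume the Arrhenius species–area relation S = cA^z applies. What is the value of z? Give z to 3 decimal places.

Taking logs: ln S = ln c + z ln A, so z = (ln S₂ − ln S₁)/(ln A₂ − ln A₁).
z = ln(31/8) / ln(1.989/0.0525) = ln(3.875) / ln(37.89) = 1.3545 / 3.6346 = 0.3727

0.373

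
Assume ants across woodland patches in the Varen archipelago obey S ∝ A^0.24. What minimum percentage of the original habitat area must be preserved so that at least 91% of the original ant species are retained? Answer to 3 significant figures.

67.5%

Need (A_new/A_old)^0.24 = 0.91, so A_new/A_old = 0.91^(1/0.24) = 0.91^4.167
ln(A_new/A_old) = ln 0.91 / 0.24 = -0.0943 / 0.24 = -0.3930
A_new/A_old = e^-0.3930 ≈ 0.6751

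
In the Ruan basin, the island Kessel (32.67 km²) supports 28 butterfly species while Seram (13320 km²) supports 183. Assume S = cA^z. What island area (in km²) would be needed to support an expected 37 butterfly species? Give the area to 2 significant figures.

80 km²

z = ln(183/28) / ln(13320/32.67) = 1.8773 / 6.0106 = 0.3123
c = 28 / 32.67^0.3123 = 28 / 2.971 = 9.424
A = (37/9.424)^(1/0.3123) ⇒ ln A = ln(3.926)/0.3123 = 4.3788
A = e^4.3788 ≈ 79.74 km²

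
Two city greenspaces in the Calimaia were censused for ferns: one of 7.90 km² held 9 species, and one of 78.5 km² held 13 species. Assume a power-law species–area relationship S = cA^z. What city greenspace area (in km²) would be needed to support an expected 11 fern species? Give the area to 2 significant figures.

28 km²

z = ln(13/9) / ln(78.5/7.9) = 0.3677 / 2.2962 = 0.1601
c = 9 / 7.9^0.1601 = 9 / 1.392 = 6.464
A = (11/6.464)^(1/0.1601) ⇒ ln A = ln(1.702)/0.1601 = 3.3199
A = e^3.3199 ≈ 27.66 km²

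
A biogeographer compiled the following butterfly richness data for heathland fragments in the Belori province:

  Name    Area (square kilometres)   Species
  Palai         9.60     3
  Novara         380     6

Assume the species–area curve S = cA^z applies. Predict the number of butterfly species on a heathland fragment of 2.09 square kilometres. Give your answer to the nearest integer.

2

z = ln(6/3) / ln(380/9.6) = 0.6931 / 3.6784 = 0.1884
c = 3 / 9.6^0.1884 = 3 / 1.531 = 1.959
S₃ = 1.959 × 2.09^0.1884 = 1.959 × 1.149 ≈ 2.251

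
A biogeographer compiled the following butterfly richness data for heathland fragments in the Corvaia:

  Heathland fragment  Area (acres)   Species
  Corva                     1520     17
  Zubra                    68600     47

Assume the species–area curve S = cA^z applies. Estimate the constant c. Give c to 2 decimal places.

2.40

z = ln(S₂/S₁) / ln(A₂/A₁) = ln(47/17) / ln(68600/1520) = 1.0169 / 3.8096 = 0.2669
c = S₁ / A₁^z = 17 / 1520^0.2669 = 17 / 7.069 = 2.405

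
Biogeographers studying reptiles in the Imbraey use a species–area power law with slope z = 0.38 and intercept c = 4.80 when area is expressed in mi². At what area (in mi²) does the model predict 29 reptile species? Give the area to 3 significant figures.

29 = 4.8 × A^0.38  ⇒  A^0.38 = 29/4.8 = 6.042
ln A = ln(6.042) / 0.38 = 1.7987 / 0.38 = 4.7334
A = e^4.7334 ≈ 113.7 mi²

114 mi²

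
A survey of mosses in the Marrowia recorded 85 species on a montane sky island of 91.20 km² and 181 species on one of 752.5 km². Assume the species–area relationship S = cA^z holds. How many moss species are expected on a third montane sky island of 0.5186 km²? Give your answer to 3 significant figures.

z = ln(181/85) / ln(752.5/91.2) = 0.7558 / 2.1103 = 0.3582
c = 85 / 91.2^0.3582 = 85 / 5.035 = 16.88
S₃ = 16.88 × 0.5186^0.3582 = 16.88 × 0.7904 ≈ 13.34

13.3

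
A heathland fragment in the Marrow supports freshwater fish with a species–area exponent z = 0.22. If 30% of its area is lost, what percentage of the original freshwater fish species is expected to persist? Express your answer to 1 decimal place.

92.5%

S_new/S_old = (A_new/A_old)^z = 0.7^0.22
= exp(0.22 × ln 0.7) = exp(0.22 × -0.3567) = exp(-0.0785) ≈ 0.9245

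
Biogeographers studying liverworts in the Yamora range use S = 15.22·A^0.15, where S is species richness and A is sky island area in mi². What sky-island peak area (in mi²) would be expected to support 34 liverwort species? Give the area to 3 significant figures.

212 mi²

34 = 15.22 × A^0.15  ⇒  A^0.15 = 34/15.22 = 2.234
ln A = ln(2.234) / 0.15 = 0.8038 / 0.15 = 5.3583
A = e^5.3583 ≈ 212.4 mi²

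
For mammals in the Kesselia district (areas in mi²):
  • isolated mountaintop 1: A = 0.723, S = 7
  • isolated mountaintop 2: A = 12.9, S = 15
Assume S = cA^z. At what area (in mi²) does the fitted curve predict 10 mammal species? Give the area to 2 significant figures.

2.8 mi²

z = ln(15/7) / ln(12.9/0.723) = 0.7621 / 2.8816 = 0.2645
c = 7 / 0.723^0.2645 = 7 / 0.9178 = 7.627
A = (10/7.627)^(1/0.2645) ⇒ ln A = ln(1.311)/0.2645 = 1.0242
A = e^1.0242 ≈ 2.785 mi²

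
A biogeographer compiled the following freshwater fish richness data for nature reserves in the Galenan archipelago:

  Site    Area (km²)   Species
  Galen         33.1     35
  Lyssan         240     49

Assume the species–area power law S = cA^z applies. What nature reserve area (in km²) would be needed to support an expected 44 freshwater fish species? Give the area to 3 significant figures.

z = ln(49/35) / ln(240/33.1) = 0.3365 / 1.9811 = 0.1698
c = 35 / 33.1^0.1698 = 35 / 1.812 = 19.32
A = (44/19.32)^(1/0.1698) ⇒ ln A = ln(2.278)/0.1698 = 4.8469
A = e^4.8469 ≈ 127.3 km²

127 km²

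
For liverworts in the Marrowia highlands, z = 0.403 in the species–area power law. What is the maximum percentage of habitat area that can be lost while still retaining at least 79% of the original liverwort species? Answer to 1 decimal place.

Need (A_new/A_old)^0.403 = 0.79, so A_new/A_old = 0.79^(1/0.403) = 0.79^2.481
ln(A_new/A_old) = ln 0.79 / 0.403 = -0.2357 / 0.403 = -0.5849
A_new/A_old = e^-0.5849 ≈ 0.5572
Fraction that can be lost = 1 − 0.5572 = 0.4428

44.3%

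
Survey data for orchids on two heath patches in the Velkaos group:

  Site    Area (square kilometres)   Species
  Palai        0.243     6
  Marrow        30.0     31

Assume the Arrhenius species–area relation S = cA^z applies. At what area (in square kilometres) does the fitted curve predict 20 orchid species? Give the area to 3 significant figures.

z = ln(31/6) / ln(30/0.243) = 1.6422 / 4.8159 = 0.3410
c = 6 / 0.243^0.3410 = 6 / 0.6173 = 9.72
A = (20/9.72)^(1/0.3410) ⇒ ln A = ln(2.058)/0.3410 = 2.1160
A = e^2.1160 ≈ 8.298 square kilometres

8.30 square kilometres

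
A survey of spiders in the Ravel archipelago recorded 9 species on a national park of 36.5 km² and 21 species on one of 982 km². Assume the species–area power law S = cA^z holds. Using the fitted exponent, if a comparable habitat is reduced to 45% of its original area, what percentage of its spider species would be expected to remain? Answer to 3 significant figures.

z = ln(21/9) / ln(982/36.5) = 0.8473 / 3.2923 = 0.2574
S_new/S_old = (A_new/A_old)^z = 0.45^0.2574 = exp(0.2574 × -0.7985) = 0.8142

81.4%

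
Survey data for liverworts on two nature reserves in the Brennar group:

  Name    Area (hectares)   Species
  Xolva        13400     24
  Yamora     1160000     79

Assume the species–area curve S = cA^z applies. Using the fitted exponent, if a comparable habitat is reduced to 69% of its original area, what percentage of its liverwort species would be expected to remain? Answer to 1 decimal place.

z = ln(79/24) / ln(1160000/13400) = 1.1914 / 4.4609 = 0.2671
S_new/S_old = (A_new/A_old)^z = 0.69^0.2671 = exp(0.2671 × -0.3711) = 0.9057

90.6%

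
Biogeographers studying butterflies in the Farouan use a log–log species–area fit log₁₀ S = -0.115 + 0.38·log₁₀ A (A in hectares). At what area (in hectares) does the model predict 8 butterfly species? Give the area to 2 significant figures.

480 hectares

8 = 0.7674 × A^0.38  ⇒  A^0.38 = 8/0.7674 = 10.43
ln A = ln(10.43) / 0.38 = 2.3442 / 0.38 = 6.1690
A = e^6.1690 ≈ 477.7 hectares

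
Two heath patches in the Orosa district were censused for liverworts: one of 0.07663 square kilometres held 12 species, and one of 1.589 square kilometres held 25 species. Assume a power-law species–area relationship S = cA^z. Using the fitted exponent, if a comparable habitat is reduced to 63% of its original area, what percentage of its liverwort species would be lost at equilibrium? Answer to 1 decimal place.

10.6%

z = ln(25/12) / ln(1.589/0.07663) = 0.7340 / 3.0319 = 0.2421
S_new/S_old = (A_new/A_old)^z = 0.63^0.2421 = exp(0.2421 × -0.4620) = 0.8942
Fraction lost = 1 − 0.8942 = 0.1058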